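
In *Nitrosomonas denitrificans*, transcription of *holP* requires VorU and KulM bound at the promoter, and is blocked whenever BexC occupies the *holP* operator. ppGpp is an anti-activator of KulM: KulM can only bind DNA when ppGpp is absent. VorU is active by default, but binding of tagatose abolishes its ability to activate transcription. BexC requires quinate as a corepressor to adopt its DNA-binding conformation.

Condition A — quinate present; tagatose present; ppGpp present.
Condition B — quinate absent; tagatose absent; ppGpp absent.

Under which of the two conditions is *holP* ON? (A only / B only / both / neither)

Condition A:
Quinate is present, so BexC is active.
Tagatose is present, so VorU is inactive.
ppGpp is present, so KulM is inactive.
With repressor BexC bound, *holP* is not transcribed.
→ *holP* is OFF in A.
Condition B:
Quinate is absent, so BexC is inactive.
Tagatose is absent, so VorU is active.
ppGpp is absent, so KulM is active.
No repressor is bound and VorU and KulM are active, so *holP* is transcribed.
→ *holP* is ON in B.

B only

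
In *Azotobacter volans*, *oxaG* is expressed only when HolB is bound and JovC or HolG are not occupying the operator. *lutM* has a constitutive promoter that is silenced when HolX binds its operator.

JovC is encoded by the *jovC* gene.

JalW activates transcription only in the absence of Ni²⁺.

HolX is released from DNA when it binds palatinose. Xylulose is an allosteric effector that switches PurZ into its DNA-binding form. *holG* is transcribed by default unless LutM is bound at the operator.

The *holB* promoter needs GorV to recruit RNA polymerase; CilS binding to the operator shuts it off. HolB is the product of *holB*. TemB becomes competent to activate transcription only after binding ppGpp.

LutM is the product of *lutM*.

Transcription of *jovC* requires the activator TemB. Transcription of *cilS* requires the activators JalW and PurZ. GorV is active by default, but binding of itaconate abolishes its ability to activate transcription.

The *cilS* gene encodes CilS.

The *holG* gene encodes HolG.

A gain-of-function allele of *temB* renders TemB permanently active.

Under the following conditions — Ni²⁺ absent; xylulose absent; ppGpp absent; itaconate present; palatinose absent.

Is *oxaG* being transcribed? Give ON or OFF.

OFF

TemB is constitutively active in this strain.
No repressor is bound and TemB is active, so *jovC* is transcribed.
So JovC is produced and active.
Itaconate is present, so GorV is inactive.
Ni²⁺ is absent, so JalW is active.
Xylulose is absent, so PurZ is inactive.
Required activator PurZ is absent, so *cilS* is not transcribed.
So CilS is not produced.
Required activator GorV is absent, so *holB* is not transcribed.
So HolB is not produced.
Palatinose is absent, so HolX is active.
With repressor HolX bound, *lutM* is not transcribed.
So LutM is not produced.
With no repressor bound, *holG* is transcribed.
So HolG is produced and active.
With repressor JovC bound, *oxaG* is not transcribed.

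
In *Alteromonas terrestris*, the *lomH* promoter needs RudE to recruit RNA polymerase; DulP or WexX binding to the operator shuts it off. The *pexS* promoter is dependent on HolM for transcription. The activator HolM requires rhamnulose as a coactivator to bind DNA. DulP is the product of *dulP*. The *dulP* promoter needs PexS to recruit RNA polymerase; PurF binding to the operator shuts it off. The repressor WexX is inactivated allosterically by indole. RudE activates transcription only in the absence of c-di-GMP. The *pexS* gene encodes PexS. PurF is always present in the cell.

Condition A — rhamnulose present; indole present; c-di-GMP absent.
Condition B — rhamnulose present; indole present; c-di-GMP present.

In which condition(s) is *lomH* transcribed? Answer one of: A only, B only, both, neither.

Condition A:
Rhamnulose is present, so HolM is active.
No repressor is bound and HolM is active, so *pexS* is transcribed.
So PexS is produced and active.
PurF is produced constitutively and is active.
With repressor PurF bound, *dulP* is not transcribed.
So DulP is not produced.
Indole is present, so WexX is inactive.
c-di-GMP is absent, so RudE is active.
No repressor is bound and RudE is active, so *lomH* is transcribed.
→ *lomH* is ON in A.
Condition B:
Rhamnulose is present, so HolM is active.
No repressor is bound and HolM is active, so *pexS* is transcribed.
So PexS is produced and active.
PurF is produced constitutively and is active.
With repressor PurF bound, *dulP* is not transcribed.
So DulP is not produced.
Indole is present, so WexX is inactive.
c-di-GMP is present, so RudE is inactive.
Required activator RudE is absent, so *lomH* is not transcribed.
→ *lomH* is OFF in B.

A only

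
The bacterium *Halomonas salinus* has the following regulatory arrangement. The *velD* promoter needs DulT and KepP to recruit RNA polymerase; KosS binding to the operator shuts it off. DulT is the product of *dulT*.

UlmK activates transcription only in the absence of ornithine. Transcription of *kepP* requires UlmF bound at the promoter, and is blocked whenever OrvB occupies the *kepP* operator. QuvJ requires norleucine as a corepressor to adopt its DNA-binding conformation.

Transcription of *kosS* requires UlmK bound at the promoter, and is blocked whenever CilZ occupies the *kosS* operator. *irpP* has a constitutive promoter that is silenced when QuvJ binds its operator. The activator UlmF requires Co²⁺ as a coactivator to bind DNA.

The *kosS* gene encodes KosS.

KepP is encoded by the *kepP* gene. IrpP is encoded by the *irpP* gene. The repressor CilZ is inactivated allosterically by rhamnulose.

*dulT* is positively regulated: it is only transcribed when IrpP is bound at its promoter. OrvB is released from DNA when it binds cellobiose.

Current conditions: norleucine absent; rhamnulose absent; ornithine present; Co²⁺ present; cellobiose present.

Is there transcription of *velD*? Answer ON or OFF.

ON

Norleucine is absent, so QuvJ is inactive.
With no repressor bound, *irpP* is transcribed.
So IrpP is produced and active.
No repressor is bound and IrpP is active, so *dulT* is transcribed.
So DulT is produced and active.
Cellobiose is present, so OrvB is inactive.
Co²⁺ is present, so UlmF is active.
No repressor is bound and UlmF is active, so *kepP* is transcribed.
So KepP is produced and active.
Ornithine is present, so UlmK is inactive.
Rhamnulose is absent, so CilZ is active.
With repressor CilZ bound, *kosS* is not transcribed.
So KosS is not produced.
No repressor is bound and DulT and KepP are active, so *velD* is transcribed.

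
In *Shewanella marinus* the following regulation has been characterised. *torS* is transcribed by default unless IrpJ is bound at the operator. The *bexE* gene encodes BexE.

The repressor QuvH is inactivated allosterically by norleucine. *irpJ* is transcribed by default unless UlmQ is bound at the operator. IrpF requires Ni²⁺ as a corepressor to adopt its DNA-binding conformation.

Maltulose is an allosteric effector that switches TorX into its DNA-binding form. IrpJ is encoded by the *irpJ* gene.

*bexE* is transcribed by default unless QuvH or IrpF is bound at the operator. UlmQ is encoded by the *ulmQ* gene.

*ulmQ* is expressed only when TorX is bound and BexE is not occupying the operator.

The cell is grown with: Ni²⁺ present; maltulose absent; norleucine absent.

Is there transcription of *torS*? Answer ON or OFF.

OFF

Norleucine is absent, so QuvH is active.
Ni²⁺ is present, so IrpF is active.
With repressor QuvH bound, *bexE* is not transcribed.
So BexE is not produced.
Maltulose is absent, so TorX is inactive.
Required activator TorX is absent, so *ulmQ* is not transcribed.
So UlmQ is not produced.
With no repressor bound, *irpJ* is transcribed.
So IrpJ is produced and active.
With repressor IrpJ bound, *torS* is not transcribed.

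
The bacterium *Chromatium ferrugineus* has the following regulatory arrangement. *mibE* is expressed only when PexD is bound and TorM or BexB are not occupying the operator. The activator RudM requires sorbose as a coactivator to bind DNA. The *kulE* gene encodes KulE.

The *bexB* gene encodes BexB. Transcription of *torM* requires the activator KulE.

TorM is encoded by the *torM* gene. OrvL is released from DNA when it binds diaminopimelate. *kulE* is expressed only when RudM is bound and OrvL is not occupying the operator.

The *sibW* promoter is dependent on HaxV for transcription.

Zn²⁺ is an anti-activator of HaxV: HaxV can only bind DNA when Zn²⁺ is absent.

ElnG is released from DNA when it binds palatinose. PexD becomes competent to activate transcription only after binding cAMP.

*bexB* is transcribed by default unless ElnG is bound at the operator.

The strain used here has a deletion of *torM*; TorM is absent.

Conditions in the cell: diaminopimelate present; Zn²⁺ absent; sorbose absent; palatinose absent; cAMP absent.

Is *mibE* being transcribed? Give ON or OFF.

cAMP is absent, so PexD is inactive.
TorM is non-functional in this strain, so it has no effect.
Palatinose is absent, so ElnG is active.
With repressor ElnG bound, *bexB* is not transcribed.
So BexB is not produced.
Required activator PexD is absent, so *mibE* is not transcribed.

OFF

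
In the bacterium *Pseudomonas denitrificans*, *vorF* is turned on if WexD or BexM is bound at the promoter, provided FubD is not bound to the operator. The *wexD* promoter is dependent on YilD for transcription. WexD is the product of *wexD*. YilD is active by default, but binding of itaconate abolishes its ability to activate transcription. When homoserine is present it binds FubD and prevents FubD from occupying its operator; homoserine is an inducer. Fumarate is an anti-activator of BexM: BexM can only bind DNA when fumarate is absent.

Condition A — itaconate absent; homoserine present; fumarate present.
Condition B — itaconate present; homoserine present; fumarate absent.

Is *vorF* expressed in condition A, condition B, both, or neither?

Condition A:
Itaconate is absent, so YilD is active.
No repressor is bound and YilD is active, so *wexD* is transcribed.
So WexD is produced and active.
Homoserine is present, so FubD is inactive.
Fumarate is present, so BexM is inactive.
Activator WexD is present, so *vorF* is transcribed.
→ *vorF* is ON in A.
Condition B:
Itaconate is present, so YilD is inactive.
Required activator YilD is absent, so *wexD* is not transcribed.
So WexD is not produced.
Homoserine is present, so FubD is inactive.
Fumarate is absent, so BexM is active.
Activator BexM is present, so *vorF* is transcribed.
→ *vorF* is ON in B.

both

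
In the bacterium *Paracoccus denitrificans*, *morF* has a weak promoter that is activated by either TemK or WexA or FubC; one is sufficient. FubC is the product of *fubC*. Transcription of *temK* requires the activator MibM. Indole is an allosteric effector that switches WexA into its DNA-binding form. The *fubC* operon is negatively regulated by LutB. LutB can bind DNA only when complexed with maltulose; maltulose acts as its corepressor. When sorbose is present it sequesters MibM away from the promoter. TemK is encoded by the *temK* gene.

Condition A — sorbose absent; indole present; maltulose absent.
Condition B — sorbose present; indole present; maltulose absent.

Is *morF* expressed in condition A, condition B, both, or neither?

both

Condition A:
Sorbose is absent, so MibM is active.
No repressor is bound and MibM is active, so *temK* is transcribed.
So TemK is produced and active.
Indole is present, so WexA is active.
Maltulose is absent, so LutB is inactive.
With no repressor bound, *fubC* is transcribed.
So FubC is produced and active.
Activator TemK is present, so *morF* is transcribed.
→ *morF* is ON in A.
Condition B:
Sorbose is present, so MibM is inactive.
Required activator MibM is absent, so *temK* is not transcribed.
So TemK is not produced.
Indole is present, so WexA is active.
Maltulose is absent, so LutB is inactive.
With no repressor bound, *fubC* is transcribed.
So FubC is produced and active.
Activator WexA is present, so *morF* is transcribed.
→ *morF* is ON in B.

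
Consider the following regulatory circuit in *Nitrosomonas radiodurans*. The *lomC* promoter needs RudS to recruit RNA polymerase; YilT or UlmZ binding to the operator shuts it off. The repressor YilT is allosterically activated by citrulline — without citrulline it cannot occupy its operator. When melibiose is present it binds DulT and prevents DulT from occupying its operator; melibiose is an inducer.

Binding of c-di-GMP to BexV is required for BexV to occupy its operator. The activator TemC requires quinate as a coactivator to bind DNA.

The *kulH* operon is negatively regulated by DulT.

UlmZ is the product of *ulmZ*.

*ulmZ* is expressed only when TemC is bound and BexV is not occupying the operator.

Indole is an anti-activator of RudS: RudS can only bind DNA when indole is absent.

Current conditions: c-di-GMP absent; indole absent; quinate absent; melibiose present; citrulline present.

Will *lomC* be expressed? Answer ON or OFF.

OFF

Citrulline is present, so YilT is active.
Quinate is absent, so TemC is inactive.
c-di-GMP is absent, so BexV is inactive.
Required activator TemC is absent, so *ulmZ* is not transcribed.
So UlmZ is not produced.
Indole is absent, so RudS is active.
With repressor YilT bound, *lomC* is not transcribed.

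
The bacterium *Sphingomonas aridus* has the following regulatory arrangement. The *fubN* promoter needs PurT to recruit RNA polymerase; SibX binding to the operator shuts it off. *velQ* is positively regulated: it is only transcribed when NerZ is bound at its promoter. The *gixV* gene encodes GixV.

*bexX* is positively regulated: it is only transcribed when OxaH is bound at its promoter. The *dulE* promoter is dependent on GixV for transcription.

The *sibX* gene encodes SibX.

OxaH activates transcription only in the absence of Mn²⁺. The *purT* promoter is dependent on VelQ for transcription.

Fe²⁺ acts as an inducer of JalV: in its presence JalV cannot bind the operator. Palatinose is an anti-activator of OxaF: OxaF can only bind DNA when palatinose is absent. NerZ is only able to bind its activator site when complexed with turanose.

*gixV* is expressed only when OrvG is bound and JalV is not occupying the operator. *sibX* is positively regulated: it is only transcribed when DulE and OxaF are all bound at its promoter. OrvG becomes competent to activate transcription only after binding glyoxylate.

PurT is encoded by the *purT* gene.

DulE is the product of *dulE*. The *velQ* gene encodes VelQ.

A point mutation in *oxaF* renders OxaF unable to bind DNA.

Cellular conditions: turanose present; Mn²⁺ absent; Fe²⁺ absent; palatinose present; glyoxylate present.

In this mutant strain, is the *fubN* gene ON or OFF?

ON

Fe²⁺ is absent, so JalV is active.
Glyoxylate is present, so OrvG is active.
With repressor JalV bound, *gixV* is not transcribed.
So GixV is not produced.
Required activator GixV is absent, so *dulE* is not transcribed.
So DulE is not produced.
OxaF is non-functional in this strain, so it has no effect.
Required activator DulE is absent, so *sibX* is not transcribed.
So SibX is not produced.
Turanose is present, so NerZ is active.
No repressor is bound and NerZ is active, so *velQ* is transcribed.
So VelQ is produced and active.
No repressor is bound and VelQ is active, so *purT* is transcribed.
So PurT is produced and active.
No repressor is bound and PurT is active, so *fubN* is transcribed.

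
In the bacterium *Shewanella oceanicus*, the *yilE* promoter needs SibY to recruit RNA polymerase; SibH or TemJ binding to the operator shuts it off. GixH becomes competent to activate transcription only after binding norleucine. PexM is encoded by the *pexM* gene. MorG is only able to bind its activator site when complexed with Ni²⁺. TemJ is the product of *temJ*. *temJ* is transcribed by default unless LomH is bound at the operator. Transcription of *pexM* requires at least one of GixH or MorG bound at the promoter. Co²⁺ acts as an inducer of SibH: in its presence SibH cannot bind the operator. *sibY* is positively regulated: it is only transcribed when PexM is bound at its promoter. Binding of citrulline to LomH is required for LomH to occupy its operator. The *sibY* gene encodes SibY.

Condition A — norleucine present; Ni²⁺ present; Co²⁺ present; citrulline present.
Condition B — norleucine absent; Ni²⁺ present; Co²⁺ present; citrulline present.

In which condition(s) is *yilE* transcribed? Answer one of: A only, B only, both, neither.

Condition A:
Norleucine is present, so GixH is active.
Ni²⁺ is present, so MorG is active.
Activator GixH is present, so *pexM* is transcribed.
So PexM is produced and active.
No repressor is bound and PexM is active, so *sibY* is transcribed.
So SibY is produced and active.
Co²⁺ is present, so SibH is inactive.
Citrulline is present, so LomH is active.
With repressor LomH bound, *temJ* is not transcribed.
So TemJ is not produced.
No repressor is bound and SibY is active, so *yilE* is transcribed.
→ *yilE* is ON in A.
Condition B:
Norleucine is absent, so GixH is inactive.
Ni²⁺ is present, so MorG is active.
Activator MorG is present, so *pexM* is transcribed.
So PexM is produced and active.
No repressor is bound and PexM is active, so *sibY* is transcribed.
So SibY is produced and active.
Co²⁺ is present, so SibH is inactive.
Citrulline is present, so LomH is active.
With repressor LomH bound, *temJ* is not transcribed.
So TemJ is not produced.
No repressor is bound and SibY is active, so *yilE* is transcribed.
→ *yilE* is ON in B.

both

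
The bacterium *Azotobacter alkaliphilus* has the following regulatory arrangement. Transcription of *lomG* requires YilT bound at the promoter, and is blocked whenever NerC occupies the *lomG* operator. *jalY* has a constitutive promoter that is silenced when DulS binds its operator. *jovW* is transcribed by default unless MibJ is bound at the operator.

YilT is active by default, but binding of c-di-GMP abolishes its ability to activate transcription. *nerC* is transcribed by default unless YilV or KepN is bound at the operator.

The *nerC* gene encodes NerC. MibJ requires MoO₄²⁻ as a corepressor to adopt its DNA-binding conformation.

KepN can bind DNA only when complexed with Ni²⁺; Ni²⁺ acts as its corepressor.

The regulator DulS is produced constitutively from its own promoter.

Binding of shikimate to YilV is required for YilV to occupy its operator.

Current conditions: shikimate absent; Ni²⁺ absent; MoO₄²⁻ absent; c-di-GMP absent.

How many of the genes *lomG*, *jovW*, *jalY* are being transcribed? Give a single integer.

Shikimate is absent, so YilV is inactive.
Ni²⁺ is absent, so KepN is inactive.
With no repressor bound, *nerC* is transcribed.
So NerC is produced and active.
c-di-GMP is absent, so YilT is active.
With repressor NerC bound, *lomG* is not transcribed.
→ *lomG* is OFF.
MoO₄²⁻ is absent, so MibJ is inactive.
With no repressor bound, *jovW* is transcribed.
→ *jovW* is ON.
DulS is produced constitutively and is active.
With repressor DulS bound, *jalY* is not transcribed.
→ *jalY* is OFF.
1 of the 3 genes is transcribed.

1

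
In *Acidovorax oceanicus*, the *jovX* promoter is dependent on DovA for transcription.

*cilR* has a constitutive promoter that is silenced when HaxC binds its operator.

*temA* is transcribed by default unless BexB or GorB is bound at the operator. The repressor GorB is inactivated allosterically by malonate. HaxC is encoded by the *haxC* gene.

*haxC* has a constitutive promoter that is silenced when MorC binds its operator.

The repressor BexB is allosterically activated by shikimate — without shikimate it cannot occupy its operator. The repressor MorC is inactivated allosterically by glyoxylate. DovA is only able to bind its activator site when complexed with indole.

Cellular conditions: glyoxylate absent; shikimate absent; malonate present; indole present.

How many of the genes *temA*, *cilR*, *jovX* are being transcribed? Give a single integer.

3

Shikimate is absent, so BexB is inactive.
Malonate is present, so GorB is inactive.
With no repressor bound, *temA* is transcribed.
→ *temA* is ON.
Glyoxylate is absent, so MorC is active.
With repressor MorC bound, *haxC* is not transcribed.
So HaxC is not produced.
With no repressor bound, *cilR* is transcribed.
→ *cilR* is ON.
Indole is present, so DovA is active.
No repressor is bound and DovA is active, so *jovX* is transcribed.
→ *jovX* is ON.
3 of the 3 genes are transcribed.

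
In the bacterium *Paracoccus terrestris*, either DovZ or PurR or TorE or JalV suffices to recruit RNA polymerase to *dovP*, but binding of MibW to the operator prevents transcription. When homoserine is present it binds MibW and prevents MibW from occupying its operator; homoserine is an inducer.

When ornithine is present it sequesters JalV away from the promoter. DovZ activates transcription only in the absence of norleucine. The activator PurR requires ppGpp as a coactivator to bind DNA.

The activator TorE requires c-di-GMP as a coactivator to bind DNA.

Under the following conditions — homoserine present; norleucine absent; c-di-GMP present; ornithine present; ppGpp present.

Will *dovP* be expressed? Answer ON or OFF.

Homoserine is present, so MibW is inactive.
Norleucine is absent, so DovZ is active.
ppGpp is present, so PurR is active.
c-di-GMP is present, so TorE is active.
Ornithine is present, so JalV is inactive.
Activator DovZ is present, so *dovP* is transcribed.

ON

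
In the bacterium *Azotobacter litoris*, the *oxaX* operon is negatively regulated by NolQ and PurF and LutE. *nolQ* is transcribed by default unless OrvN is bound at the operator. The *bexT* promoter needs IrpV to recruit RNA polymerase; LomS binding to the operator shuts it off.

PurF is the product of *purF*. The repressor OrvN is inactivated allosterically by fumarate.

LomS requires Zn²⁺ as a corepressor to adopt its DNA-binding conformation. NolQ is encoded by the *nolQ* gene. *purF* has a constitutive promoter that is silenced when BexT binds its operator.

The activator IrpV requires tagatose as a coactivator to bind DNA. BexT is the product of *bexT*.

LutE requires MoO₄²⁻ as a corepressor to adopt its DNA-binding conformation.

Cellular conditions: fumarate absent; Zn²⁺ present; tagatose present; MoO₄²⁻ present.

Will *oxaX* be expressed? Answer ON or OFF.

Fumarate is absent, so OrvN is active.
With repressor OrvN bound, *nolQ* is not transcribed.
So NolQ is not produced.
Tagatose is present, so IrpV is active.
Zn²⁺ is present, so LomS is active.
With repressor LomS bound, *bexT* is not transcribed.
So BexT is not produced.
With no repressor bound, *purF* is transcribed.
So PurF is produced and active.
MoO₄²⁻ is present, so LutE is active.
With repressor PurF bound, *oxaX* is not transcribed.

OFF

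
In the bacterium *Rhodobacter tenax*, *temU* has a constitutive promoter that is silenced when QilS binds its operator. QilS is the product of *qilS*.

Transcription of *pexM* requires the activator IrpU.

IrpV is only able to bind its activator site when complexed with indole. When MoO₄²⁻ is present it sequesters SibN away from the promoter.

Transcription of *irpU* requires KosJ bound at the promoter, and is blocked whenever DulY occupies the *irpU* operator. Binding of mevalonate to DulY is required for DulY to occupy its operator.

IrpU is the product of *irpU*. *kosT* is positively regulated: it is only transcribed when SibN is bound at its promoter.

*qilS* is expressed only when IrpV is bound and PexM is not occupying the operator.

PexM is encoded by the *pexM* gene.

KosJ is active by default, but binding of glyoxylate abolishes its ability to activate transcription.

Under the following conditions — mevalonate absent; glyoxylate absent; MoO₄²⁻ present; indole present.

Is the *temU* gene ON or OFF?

ON

Glyoxylate is absent, so KosJ is active.
Mevalonate is absent, so DulY is inactive.
No repressor is bound and KosJ is active, so *irpU* is transcribed.
So IrpU is produced and active.
No repressor is bound and IrpU is active, so *pexM* is transcribed.
So PexM is produced and active.
Indole is present, so IrpV is active.
With repressor PexM bound, *qilS* is not transcribed.
So QilS is not produced.
With no repressor bound, *temU* is transcribed.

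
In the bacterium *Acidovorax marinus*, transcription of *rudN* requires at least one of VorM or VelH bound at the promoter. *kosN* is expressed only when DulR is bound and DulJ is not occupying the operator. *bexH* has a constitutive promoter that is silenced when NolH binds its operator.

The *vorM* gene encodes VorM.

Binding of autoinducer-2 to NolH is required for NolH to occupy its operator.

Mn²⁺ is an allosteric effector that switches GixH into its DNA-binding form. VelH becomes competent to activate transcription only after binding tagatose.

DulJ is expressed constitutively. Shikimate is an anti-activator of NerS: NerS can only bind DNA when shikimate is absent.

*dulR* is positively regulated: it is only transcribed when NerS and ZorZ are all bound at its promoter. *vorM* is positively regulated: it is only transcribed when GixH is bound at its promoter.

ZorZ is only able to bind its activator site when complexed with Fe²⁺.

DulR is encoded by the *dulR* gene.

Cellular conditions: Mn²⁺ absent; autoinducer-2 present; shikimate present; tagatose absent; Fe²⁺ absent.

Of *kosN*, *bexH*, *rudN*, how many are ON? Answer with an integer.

0

Shikimate is present, so NerS is inactive.
Fe²⁺ is absent, so ZorZ is inactive.
Required activator NerS is absent, so *dulR* is not transcribed.
So DulR is not produced.
DulJ is produced constitutively and is active.
With repressor DulJ bound, *kosN* is not transcribed.
→ *kosN* is OFF.
Autoinducer-2 is present, so NolH is active.
With repressor NolH bound, *bexH* is not transcribed.
→ *bexH* is OFF.
Mn²⁺ is absent, so GixH is inactive.
Required activator GixH is absent, so *vorM* is not transcribed.
So VorM is not produced.
Tagatose is absent, so VelH is inactive.
No activator is available at the *rudN* promoter, so *rudN* is not transcribed.
→ *rudN* is OFF.
0 of the 3 genes are transcribed.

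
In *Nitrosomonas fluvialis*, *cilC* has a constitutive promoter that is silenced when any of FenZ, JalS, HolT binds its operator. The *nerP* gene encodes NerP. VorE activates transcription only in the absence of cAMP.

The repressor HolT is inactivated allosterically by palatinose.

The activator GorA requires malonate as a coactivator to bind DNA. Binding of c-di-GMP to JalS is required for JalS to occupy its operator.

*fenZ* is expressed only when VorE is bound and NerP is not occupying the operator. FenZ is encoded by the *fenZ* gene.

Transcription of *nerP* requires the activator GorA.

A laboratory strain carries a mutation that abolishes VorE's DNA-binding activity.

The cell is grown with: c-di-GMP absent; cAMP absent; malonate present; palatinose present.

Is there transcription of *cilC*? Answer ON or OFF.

VorE is non-functional in this strain, so it has no effect.
Malonate is present, so GorA is active.
No repressor is bound and GorA is active, so *nerP* is transcribed.
So NerP is produced and active.
With repressor NerP bound, *fenZ* is not transcribed.
So FenZ is not produced.
c-di-GMP is absent, so JalS is inactive.
Palatinose is present, so HolT is inactive.
With no repressor bound, *cilC* is transcribed.

ON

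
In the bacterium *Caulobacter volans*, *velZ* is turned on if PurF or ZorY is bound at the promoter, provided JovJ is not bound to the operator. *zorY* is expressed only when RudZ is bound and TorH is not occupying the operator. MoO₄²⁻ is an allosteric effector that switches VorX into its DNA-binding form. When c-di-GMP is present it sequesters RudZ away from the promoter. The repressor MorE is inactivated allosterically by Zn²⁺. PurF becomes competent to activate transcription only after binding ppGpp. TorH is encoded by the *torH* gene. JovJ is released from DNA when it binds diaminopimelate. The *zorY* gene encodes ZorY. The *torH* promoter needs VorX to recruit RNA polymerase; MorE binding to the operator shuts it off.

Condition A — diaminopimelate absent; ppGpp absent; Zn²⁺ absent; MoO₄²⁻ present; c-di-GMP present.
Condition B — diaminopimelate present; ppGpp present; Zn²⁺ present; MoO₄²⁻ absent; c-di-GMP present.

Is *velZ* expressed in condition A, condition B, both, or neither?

Condition A:
Diaminopimelate is absent, so JovJ is active.
ppGpp is absent, so PurF is inactive.
Zn²⁺ is absent, so MorE is active.
MoO₄²⁻ is present, so VorX is active.
With repressor MorE bound, *torH* is not transcribed.
So TorH is not produced.
c-di-GMP is present, so RudZ is inactive.
Required activator RudZ is absent, so *zorY* is not transcribed.
So ZorY is not produced.
With repressor JovJ bound, *velZ* is not transcribed.
→ *velZ* is OFF in A.
Condition B:
Diaminopimelate is present, so JovJ is inactive.
ppGpp is present, so PurF is active.
Zn²⁺ is present, so MorE is inactive.
MoO₄²⁻ is absent, so VorX is inactive.
Required activator VorX is absent, so *torH* is not transcribed.
So TorH is not produced.
c-di-GMP is present, so RudZ is inactive.
Required activator RudZ is absent, so *zorY* is not transcribed.
So ZorY is not produced.
Activator PurF is present, so *velZ* is transcribed.
→ *velZ* is ON in B.

B only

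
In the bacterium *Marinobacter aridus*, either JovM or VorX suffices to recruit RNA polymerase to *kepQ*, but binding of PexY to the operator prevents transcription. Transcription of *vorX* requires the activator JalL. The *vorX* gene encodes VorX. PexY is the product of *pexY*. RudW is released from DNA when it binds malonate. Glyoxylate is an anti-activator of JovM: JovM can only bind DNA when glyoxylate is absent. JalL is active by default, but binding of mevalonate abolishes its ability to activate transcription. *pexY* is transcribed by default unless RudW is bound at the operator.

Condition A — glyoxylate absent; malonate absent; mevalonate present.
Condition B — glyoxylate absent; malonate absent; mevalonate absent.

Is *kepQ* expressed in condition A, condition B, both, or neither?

Condition A:
Glyoxylate is absent, so JovM is active.
Malonate is absent, so RudW is active.
With repressor RudW bound, *pexY* is not transcribed.
So PexY is not produced.
Mevalonate is present, so JalL is inactive.
Required activator JalL is absent, so *vorX* is not transcribed.
So VorX is not produced.
Activator JovM is present, so *kepQ* is transcribed.
→ *kepQ* is ON in A.
Condition B:
Glyoxylate is absent, so JovM is active.
Malonate is absent, so RudW is active.
With repressor RudW bound, *pexY* is not transcribed.
So PexY is not produced.
Mevalonate is absent, so JalL is active.
No repressor is bound and JalL is active, so *vorX* is transcribed.
So VorX is produced and active.
Activator JovM is present, so *kepQ* is transcribed.
→ *kepQ* is ON in B.

both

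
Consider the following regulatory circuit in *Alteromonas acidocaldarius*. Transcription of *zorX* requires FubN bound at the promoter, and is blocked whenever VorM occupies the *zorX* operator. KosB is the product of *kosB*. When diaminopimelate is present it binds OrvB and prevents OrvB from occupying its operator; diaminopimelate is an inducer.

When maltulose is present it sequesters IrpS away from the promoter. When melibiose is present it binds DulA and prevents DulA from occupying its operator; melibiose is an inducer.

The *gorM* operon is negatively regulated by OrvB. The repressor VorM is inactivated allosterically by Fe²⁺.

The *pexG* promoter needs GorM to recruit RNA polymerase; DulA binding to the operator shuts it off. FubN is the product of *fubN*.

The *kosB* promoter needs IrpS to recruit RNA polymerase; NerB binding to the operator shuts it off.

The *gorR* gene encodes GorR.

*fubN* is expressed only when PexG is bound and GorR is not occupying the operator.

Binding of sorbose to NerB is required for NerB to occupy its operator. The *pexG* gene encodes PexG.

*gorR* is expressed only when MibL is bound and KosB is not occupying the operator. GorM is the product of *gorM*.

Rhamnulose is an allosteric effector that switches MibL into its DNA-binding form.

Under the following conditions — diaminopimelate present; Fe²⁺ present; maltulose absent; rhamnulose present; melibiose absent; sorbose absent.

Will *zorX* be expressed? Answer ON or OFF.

OFF

Fe²⁺ is present, so VorM is inactive.
Sorbose is absent, so NerB is inactive.
Maltulose is absent, so IrpS is active.
No repressor is bound and IrpS is active, so *kosB* is transcribed.
So KosB is produced and active.
Rhamnulose is present, so MibL is active.
With repressor KosB bound, *gorR* is not transcribed.
So GorR is not produced.
Melibiose is absent, so DulA is active.
Diaminopimelate is present, so OrvB is inactive.
With no repressor bound, *gorM* is transcribed.
So GorM is produced and active.
With repressor DulA bound, *pexG* is not transcribed.
So PexG is not produced.
Required activator PexG is absent, so *fubN* is not transcribed.
So FubN is not produced.
Required activator FubN is absent, so *zorX* is not transcribed.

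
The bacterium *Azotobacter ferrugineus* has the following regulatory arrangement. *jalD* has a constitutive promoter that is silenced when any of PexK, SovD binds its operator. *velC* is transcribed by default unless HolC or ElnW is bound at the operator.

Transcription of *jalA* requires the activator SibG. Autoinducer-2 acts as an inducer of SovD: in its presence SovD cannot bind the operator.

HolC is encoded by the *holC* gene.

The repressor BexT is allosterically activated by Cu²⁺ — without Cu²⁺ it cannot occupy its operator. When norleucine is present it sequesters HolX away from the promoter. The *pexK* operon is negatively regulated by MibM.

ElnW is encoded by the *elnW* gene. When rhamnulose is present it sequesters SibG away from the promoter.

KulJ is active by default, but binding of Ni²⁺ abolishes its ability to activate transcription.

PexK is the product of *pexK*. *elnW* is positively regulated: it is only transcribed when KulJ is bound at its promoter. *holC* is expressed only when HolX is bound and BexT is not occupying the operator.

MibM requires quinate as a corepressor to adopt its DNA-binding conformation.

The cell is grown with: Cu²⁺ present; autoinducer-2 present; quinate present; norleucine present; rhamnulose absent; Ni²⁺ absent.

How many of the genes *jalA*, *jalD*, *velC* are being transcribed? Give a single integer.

2

Rhamnulose is absent, so SibG is active.
No repressor is bound and SibG is active, so *jalA* is transcribed.
→ *jalA* is ON.
Quinate is present, so MibM is active.
With repressor MibM bound, *pexK* is not transcribed.
So PexK is not produced.
Autoinducer-2 is present, so SovD is inactive.
With no repressor bound, *jalD* is transcribed.
→ *jalD* is ON.
Cu²⁺ is present, so BexT is active.
Norleucine is present, so HolX is inactive.
With repressor BexT bound, *holC* is not transcribed.
So HolC is not produced.
Ni²⁺ is absent, so KulJ is active.
No repressor is bound and KulJ is active, so *elnW* is transcribed.
So ElnW is produced and active.
With repressor ElnW bound, *velC* is not transcribed.
→ *velC* is OFF.
2 of the 3 genes are transcribed.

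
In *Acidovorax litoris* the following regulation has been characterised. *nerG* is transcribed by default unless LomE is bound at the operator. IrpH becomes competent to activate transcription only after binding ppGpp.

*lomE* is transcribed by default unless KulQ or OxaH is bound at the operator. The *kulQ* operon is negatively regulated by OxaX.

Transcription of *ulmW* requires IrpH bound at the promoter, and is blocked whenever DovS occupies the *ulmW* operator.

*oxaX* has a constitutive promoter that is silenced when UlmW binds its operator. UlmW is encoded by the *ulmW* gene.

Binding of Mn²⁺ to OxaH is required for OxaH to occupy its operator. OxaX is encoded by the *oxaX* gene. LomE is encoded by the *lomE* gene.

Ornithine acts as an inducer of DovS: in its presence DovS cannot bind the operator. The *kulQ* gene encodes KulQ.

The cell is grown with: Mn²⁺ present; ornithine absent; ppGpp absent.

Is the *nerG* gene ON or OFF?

ppGpp is absent, so IrpH is inactive.
Ornithine is absent, so DovS is active.
With repressor DovS bound, *ulmW* is not transcribed.
So UlmW is not produced.
With no repressor bound, *oxaX* is transcribed.
So OxaX is produced and active.
With repressor OxaX bound, *kulQ* is not transcribed.
So KulQ is not produced.
Mn²⁺ is present, so OxaH is active.
With repressor OxaH bound, *lomE* is not transcribed.
So LomE is not produced.
With no repressor bound, *nerG* is transcribed.

ON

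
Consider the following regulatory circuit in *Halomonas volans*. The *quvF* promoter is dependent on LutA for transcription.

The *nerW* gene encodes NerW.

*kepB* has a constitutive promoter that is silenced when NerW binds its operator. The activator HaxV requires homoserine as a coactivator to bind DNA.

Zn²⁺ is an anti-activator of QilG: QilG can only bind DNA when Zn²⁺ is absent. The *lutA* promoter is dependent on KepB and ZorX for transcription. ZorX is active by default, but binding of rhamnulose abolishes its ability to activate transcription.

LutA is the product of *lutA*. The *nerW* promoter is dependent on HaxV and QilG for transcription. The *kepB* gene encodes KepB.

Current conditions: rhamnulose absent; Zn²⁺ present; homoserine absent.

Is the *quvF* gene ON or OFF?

Homoserine is absent, so HaxV is inactive.
Zn²⁺ is present, so QilG is inactive.
Required activator HaxV is absent, so *nerW* is not transcribed.
So NerW is not produced.
With no repressor bound, *kepB* is transcribed.
So KepB is produced and active.
Rhamnulose is absent, so ZorX is active.
No repressor is bound and KepB and ZorX are active, so *lutA* is transcribed.
So LutA is produced and active.
No repressor is bound and LutA is active, so *quvF* is transcribed.

ON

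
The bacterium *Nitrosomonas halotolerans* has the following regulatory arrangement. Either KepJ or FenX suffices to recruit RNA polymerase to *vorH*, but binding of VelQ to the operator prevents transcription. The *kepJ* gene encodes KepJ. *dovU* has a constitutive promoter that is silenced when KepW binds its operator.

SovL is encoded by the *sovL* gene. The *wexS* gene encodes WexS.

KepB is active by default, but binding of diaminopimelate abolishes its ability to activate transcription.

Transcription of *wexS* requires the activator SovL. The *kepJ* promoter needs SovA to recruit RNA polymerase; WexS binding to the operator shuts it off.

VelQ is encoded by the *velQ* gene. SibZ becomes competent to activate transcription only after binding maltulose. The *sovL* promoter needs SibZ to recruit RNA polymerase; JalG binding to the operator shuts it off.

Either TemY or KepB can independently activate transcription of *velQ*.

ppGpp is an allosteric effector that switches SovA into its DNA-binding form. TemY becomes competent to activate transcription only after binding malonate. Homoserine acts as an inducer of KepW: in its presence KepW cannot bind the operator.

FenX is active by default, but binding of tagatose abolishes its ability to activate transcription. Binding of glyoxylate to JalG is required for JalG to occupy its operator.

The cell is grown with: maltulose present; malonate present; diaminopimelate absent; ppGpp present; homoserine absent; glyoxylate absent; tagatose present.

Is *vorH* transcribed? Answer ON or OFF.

OFF

ppGpp is present, so SovA is active.
Glyoxylate is absent, so JalG is inactive.
Maltulose is present, so SibZ is active.
No repressor is bound and SibZ is active, so *sovL* is transcribed.
So SovL is produced and active.
No repressor is bound and SovL is active, so *wexS* is transcribed.
So WexS is produced and active.
With repressor WexS bound, *kepJ* is not transcribed.
So KepJ is not produced.
Tagatose is present, so FenX is inactive.
Malonate is present, so TemY is active.
Diaminopimelate is absent, so KepB is active.
Activator TemY is present, so *velQ* is transcribed.
So VelQ is produced and active.
With repressor VelQ bound, *vorH* is not transcribed.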